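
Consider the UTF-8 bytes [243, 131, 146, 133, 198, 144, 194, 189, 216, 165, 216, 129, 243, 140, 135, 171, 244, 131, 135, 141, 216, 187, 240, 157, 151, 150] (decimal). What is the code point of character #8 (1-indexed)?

Offset 0: leading byte 0xF3 = 11110011 → 4-byte char #1 = F3 83 92 85.
Offset 4: leading byte 0xC6 = 11000110 → 2-byte char #2 = C6 90.
Offset 6: leading byte 0xC2 = 11000010 → 2-byte char #3 = C2 BD.
Offset 8: leading byte 0xD8 = 11011000 → 2-byte char #4 = D8 A5.
Offset 10: leading byte 0xD8 = 11011000 → 2-byte char #5 = D8 81.
Offset 12: leading byte 0xF3 = 11110011 → 4-byte char #6 = F3 8C 87 AB.
Offset 16: leading byte 0xF4 = 11110100 → 4-byte char #7 = F4 83 87 8D.
Offset 20: leading byte 0xD8 = 11011000 → 2-byte char #8 = D8 BB.
Leading byte 0xD8 = 11011000 matches 110xxxxx → 2-byte sequence.
Byte 1: 0xD8 = 11011000, payload 11000 (5 bits).
Byte 2: 0xBB = 10111011 (10xxxxxx ✓), payload 111011.
Concatenate: 11000111011 = 0x63B (11 bits → U+063B).

U+063B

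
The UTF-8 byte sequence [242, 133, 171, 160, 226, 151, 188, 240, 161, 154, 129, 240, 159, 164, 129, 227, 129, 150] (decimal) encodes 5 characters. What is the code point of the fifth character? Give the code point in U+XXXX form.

U+3056

Offset 0: leading byte 0xF2 = 11110010 → 4-byte char #1 = F2 85 AB A0.
Offset 4: leading byte 0xE2 = 11100010 → 3-byte char #2 = E2 97 BC.
Offset 7: leading byte 0xF0 = 11110000 → 4-byte char #3 = F0 A1 9A 81.
Offset 11: leading byte 0xF0 = 11110000 → 4-byte char #4 = F0 9F A4 81.
Offset 15: leading byte 0xE3 = 11100011 → 3-byte char #5 = E3 81 96.
Leading byte 0xE3 = 11100011 matches 1110xxxx → 3-byte sequence.
Byte 1: 0xE3 = 11100011, payload 0011 (4 bits).
Byte 2: 0x81 = 10000001 (10xxxxxx ✓), payload 000001.
Byte 3: 0x96 = 10010110 (10xxxxxx ✓), payload 010110.
Concatenate: 0011000001010110 = 0x3056 (16 bits → U+3056).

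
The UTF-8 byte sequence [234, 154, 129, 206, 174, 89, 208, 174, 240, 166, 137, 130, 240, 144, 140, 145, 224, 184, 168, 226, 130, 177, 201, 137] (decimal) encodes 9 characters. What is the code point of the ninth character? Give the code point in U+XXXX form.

Offset 0: leading byte 0xEA = 11101010 → 3-byte char #1 = EA 9A 81.
Offset 3: leading byte 0xCE = 11001110 → 2-byte char #2 = CE AE.
Offset 5: leading byte 0x59 = 01011001 → 1-byte char #3 = 59.
Offset 6: leading byte 0xD0 = 11010000 → 2-byte char #4 = D0 AE.
Offset 8: leading byte 0xF0 = 11110000 → 4-byte char #5 = F0 A6 89 82.
Offset 12: leading byte 0xF0 = 11110000 → 4-byte char #6 = F0 90 8C 91.
Offset 16: leading byte 0xE0 = 11100000 → 3-byte char #7 = E0 B8 A8.
Offset 19: leading byte 0xE2 = 11100010 → 3-byte char #8 = E2 82 B1.
Offset 22: leading byte 0xC9 = 11001001 → 2-byte char #9 = C9 89.
Leading byte 0xC9 = 11001001 matches 110xxxxx → 2-byte sequence.
Byte 1: 0xC9 = 11001001, payload 01001 (5 bits).
Byte 2: 0x89 = 10001001 (10xxxxxx ✓), payload 001001.
Concatenate: 01001001001 = 0x249 (11 bits → U+0249).

U+0249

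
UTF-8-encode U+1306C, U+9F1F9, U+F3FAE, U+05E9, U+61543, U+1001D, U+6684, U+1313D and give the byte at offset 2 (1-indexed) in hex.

0x93

1-indexed offset 2 is 0-indexed offset 1.
U+1306C → 4-byte form F0 93 81 AC at offsets 0–3.
Offset 1 falls in char 1's range; it's byte 2 of F0 93 81 AC = 0x93.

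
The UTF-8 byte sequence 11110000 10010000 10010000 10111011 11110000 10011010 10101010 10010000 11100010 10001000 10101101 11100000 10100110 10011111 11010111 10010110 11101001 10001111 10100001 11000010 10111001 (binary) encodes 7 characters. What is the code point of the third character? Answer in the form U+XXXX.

Offset 0: leading byte 0xF0 = 11110000 → 4-byte char #1 = F0 90 90 BB.
Offset 4: leading byte 0xF0 = 11110000 → 4-byte char #2 = F0 9A AA 90.
Offset 8: leading byte 0xE2 = 11100010 → 3-byte char #3 = E2 88 AD.
Leading byte 0xE2 = 11100010 matches 1110xxxx → 3-byte sequence.
Byte 1: 0xE2 = 11100010, payload 0010 (4 bits).
Byte 2: 0x88 = 10001000 (10xxxxxx ✓), payload 001000.
Byte 3: 0xAD = 10101101 (10xxxxxx ✓), payload 101101.
Concatenate: 0010001000101101 = 0x222D (16 bits → U+222D).

U+222D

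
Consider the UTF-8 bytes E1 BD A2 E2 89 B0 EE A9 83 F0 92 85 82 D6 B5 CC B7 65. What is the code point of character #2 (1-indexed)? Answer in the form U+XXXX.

Offset 0: leading byte 0xE1 = 11100001 → 3-byte char #1 = E1 BD A2.
Offset 3: leading byte 0xE2 = 11100010 → 3-byte char #2 = E2 89 B0.
Leading byte 0xE2 = 11100010 matches 1110xxxx → 3-byte sequence.
Byte 1: 0xE2 = 11100010, payload 0010 (4 bits).
Byte 2: 0x89 = 10001001 (10xxxxxx ✓), payload 001001.
Byte 3: 0xB0 = 10110000 (10xxxxxx ✓), payload 110000.
Concatenate: 0010001001110000 = 0x2270 (16 bits → U+2270).

U+2270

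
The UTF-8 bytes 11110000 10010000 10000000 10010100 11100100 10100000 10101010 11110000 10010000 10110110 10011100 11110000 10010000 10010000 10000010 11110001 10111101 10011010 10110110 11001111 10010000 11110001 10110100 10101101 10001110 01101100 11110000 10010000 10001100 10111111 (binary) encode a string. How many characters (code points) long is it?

9

Byte at offset 0: 0xF0 = 11110000 → 4-byte char (#1). Advance 4.
Byte at offset 4: 0xE4 = 11100100 → 3-byte char (#2). Advance 3.
Byte at offset 7: 0xF0 = 11110000 → 4-byte char (#3). Advance 4.
Byte at offset 11: 0xF0 = 11110000 → 4-byte char (#4). Advance 4.
Byte at offset 15: 0xF1 = 11110001 → 4-byte char (#5). Advance 4.
Byte at offset 19: 0xCF = 11001111 → 2-byte char (#6). Advance 2.
Byte at offset 21: 0xF1 = 11110001 → 4-byte char (#7). Advance 4.
Byte at offset 25: 0x6C = 01101100 → 1-byte char (#8). Advance 1.
Byte at offset 26: 0xF0 = 11110000 → 4-byte char (#9). Advance 4.
Reached end at offset 30 after 9 code points.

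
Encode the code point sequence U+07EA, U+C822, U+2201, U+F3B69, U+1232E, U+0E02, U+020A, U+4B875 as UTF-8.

DF AA EC A0 A2 E2 88 81 F3 B3 AD A9 F0 92 8C AE E0 B8 82 C8 8A F1 8B A1 B5

U+07EA: 2-byte form → DF AA.
U+C822: 3-byte form → EC A0 A2.
U+2201: 3-byte form → E2 88 81.
U+F3B69: 4-byte form → F3 B3 AD A9.
U+1232E: 4-byte form → F0 92 8C AE.
U+0E02: 3-byte form → E0 B8 82.
U+020A: 2-byte form → C8 8A.
U+4B875: 4-byte form → F1 8B A1 B5.
Concatenated (25 bytes): DF AA EC A0 A2 E2 88 81 F3 B3 AD A9 F0 92 8C AE E0 B8 82 C8 8A F1 8B A1 B5.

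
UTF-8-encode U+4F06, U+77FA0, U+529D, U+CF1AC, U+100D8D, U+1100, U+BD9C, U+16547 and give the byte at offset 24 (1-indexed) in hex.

0x9C

1-indexed offset 24 is 0-indexed offset 23.
U+4F06 → 3-byte form E4 BC 86 at offsets 0–2.
U+77FA0 → 4-byte form F1 B7 BE A0 at offsets 3–6.
U+529D → 3-byte form E5 8A 9D at offsets 7–9.
U+CF1AC → 4-byte form F3 8F 86 AC at offsets 10–13.
U+100D8D → 4-byte form F4 80 B6 8D at offsets 14–17.
U+1100 → 3-byte form E1 84 80 at offsets 18–20.
U+BD9C → 3-byte form EB B6 9C at offsets 21–23.
Offset 23 falls in char 7's range; it's byte 3 of EB B6 9C = 0x9C.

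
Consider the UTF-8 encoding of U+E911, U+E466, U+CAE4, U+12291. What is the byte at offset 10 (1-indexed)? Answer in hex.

0xF0

1-indexed offset 10 is 0-indexed offset 9.
U+E911 → 3-byte form EE A4 91 at offsets 0–2.
U+E466 → 3-byte form EE 91 A6 at offsets 3–5.
U+CAE4 → 3-byte form EC AB A4 at offsets 6–8.
U+12291 → 4-byte form F0 92 8A 91 at offsets 9–12.
Offset 9 falls in char 4's range; it's byte 1 of F0 92 8A 91 = 0xF0.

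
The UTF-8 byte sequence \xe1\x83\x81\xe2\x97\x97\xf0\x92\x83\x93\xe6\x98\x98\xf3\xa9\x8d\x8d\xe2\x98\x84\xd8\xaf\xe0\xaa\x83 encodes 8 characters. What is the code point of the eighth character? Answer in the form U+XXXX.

U+0A83

Offset 0: leading byte 0xE1 = 11100001 → 3-byte char #1 = E1 83 81.
Offset 3: leading byte 0xE2 = 11100010 → 3-byte char #2 = E2 97 97.
Offset 6: leading byte 0xF0 = 11110000 → 4-byte char #3 = F0 92 83 93.
Offset 10: leading byte 0xE6 = 11100110 → 3-byte char #4 = E6 98 98.
Offset 13: leading byte 0xF3 = 11110011 → 4-byte char #5 = F3 A9 8D 8D.
Offset 17: leading byte 0xE2 = 11100010 → 3-byte char #6 = E2 98 84.
Offset 20: leading byte 0xD8 = 11011000 → 2-byte char #7 = D8 AF.
Offset 22: leading byte 0xE0 = 11100000 → 3-byte char #8 = E0 AA 83.
Leading byte 0xE0 = 11100000 matches 1110xxxx → 3-byte sequence.
Byte 1: 0xE0 = 11100000, payload 0000 (4 bits).
Byte 2: 0xAA = 10101010 (10xxxxxx ✓), payload 101010.
Byte 3: 0x83 = 10000011 (10xxxxxx ✓), payload 000011.
Concatenate: 0000101010000011 = 0xA83 (16 bits → U+0A83).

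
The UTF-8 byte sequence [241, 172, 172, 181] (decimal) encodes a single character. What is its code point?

U+6CB35

Leading byte 0xF1 = 11110001 matches 11110xxx → 4-byte sequence.
Byte 1: 0xF1 = 11110001, payload 001 (3 bits).
Byte 2: 0xAC = 10101100 (10xxxxxx ✓), payload 101100.
Byte 3: 0xAC = 10101100 (10xxxxxx ✓), payload 101100.
Byte 4: 0xB5 = 10110101 (10xxxxxx ✓), payload 110101.
Concatenate: 001101100101100110101 = 0x6CB35 (21 bits → U+6CB35).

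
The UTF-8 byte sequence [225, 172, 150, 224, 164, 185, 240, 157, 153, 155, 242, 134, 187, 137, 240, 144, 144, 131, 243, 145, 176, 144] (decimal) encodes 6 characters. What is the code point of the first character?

Offset 0: leading byte 0xE1 = 11100001 → 3-byte char #1 = E1 AC 96.
Leading byte 0xE1 = 11100001 matches 1110xxxx → 3-byte sequence.
Byte 1: 0xE1 = 11100001, payload 0001 (4 bits).
Byte 2: 0xAC = 10101100 (10xxxxxx ✓), payload 101100.
Byte 3: 0x96 = 10010110 (10xxxxxx ✓), payload 010110.
Concatenate: 0001101100010110 = 0x1B16 (16 bits → U+1B16).

U+1B16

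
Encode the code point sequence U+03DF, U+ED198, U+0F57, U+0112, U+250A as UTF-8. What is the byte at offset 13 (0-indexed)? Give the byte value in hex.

0x8A

U+03DF → 2-byte form CF 9F at offsets 0–1.
U+ED198 → 4-byte form F3 AD 86 98 at offsets 2–5.
U+0F57 → 3-byte form E0 BD 97 at offsets 6–8.
U+0112 → 2-byte form C4 92 at offsets 9–10.
U+250A → 3-byte form E2 94 8A at offsets 11–13.
Offset 13 falls in char 5's range; it's byte 3 of E2 94 8A = 0x8A.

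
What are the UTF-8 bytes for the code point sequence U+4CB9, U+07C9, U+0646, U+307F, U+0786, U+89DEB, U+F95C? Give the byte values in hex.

U+4CB9: 3-byte form → E4 B2 B9.
U+07C9: 2-byte form → DF 89.
U+0646: 2-byte form → D9 86.
U+307F: 3-byte form → E3 81 BF.
U+0786: 2-byte form → DE 86.
U+89DEB: 4-byte form → F2 89 B7 AB.
U+F95C: 3-byte form → EF A5 9C.
Concatenated (19 bytes): E4 B2 B9 DF 89 D9 86 E3 81 BF DE 86 F2 89 B7 AB EF A5 9C.

E4 B2 B9 DF 89 D9 86 E3 81 BF DE 86 F2 89 B7 AB EF A5 9C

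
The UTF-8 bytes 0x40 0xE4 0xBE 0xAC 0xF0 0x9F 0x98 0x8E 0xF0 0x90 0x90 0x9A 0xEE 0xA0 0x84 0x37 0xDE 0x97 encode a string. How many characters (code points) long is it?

Byte at offset 0: 0x40 = 01000000 → 1-byte char (#1). Advance 1.
Byte at offset 1: 0xE4 = 11100100 → 3-byte char (#2). Advance 3.
Byte at offset 4: 0xF0 = 11110000 → 4-byte char (#3). Advance 4.
Byte at offset 8: 0xF0 = 11110000 → 4-byte char (#4). Advance 4.
Byte at offset 12: 0xEE = 11101110 → 3-byte char (#5). Advance 3.
Byte at offset 15: 0x37 = 00110111 → 1-byte char (#6). Advance 1.
Byte at offset 16: 0xDE = 11011110 → 2-byte char (#7). Advance 2.
Reached end at offset 18 after 7 code points.

7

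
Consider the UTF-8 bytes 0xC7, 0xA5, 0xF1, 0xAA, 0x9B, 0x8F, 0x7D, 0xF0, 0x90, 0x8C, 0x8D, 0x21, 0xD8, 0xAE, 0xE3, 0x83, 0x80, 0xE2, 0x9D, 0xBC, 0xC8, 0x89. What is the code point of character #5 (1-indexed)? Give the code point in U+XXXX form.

Offset 0: leading byte 0xC7 = 11000111 → 2-byte char #1 = C7 A5.
Offset 2: leading byte 0xF1 = 11110001 → 4-byte char #2 = F1 AA 9B 8F.
Offset 6: leading byte 0x7D = 01111101 → 1-byte char #3 = 7D.
Offset 7: leading byte 0xF0 = 11110000 → 4-byte char #4 = F0 90 8C 8D.
Offset 11: leading byte 0x21 = 00100001 → 1-byte char #5 = 21.
Leading byte 0x21 = 00100001 matches 0xxxxxxx → 1-byte sequence.
Byte 1: 0x21 = 00100001, payload 0100001 (7 bits).
Concatenate: 0100001 = 0x21 (7 bits → U+0021).

U+0021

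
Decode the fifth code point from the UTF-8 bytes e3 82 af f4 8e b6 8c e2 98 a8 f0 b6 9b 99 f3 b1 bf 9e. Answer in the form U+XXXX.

U+F1FDE

Offset 0: leading byte 0xE3 = 11100011 → 3-byte char #1 = E3 82 AF.
Offset 3: leading byte 0xF4 = 11110100 → 4-byte char #2 = F4 8E B6 8C.
Offset 7: leading byte 0xE2 = 11100010 → 3-byte char #3 = E2 98 A8.
Offset 10: leading byte 0xF0 = 11110000 → 4-byte char #4 = F0 B6 9B 99.
Offset 14: leading byte 0xF3 = 11110011 → 4-byte char #5 = F3 B1 BF 9E.
Leading byte 0xF3 = 11110011 matches 11110xxx → 4-byte sequence.
Byte 1: 0xF3 = 11110011, payload 011 (3 bits).
Byte 2: 0xB1 = 10110001 (10xxxxxx ✓), payload 110001.
Byte 3: 0xBF = 10111111 (10xxxxxx ✓), payload 111111.
Byte 4: 0x9E = 10011110 (10xxxxxx ✓), payload 011110.
Concatenate: 011110001111111011110 = 0xF1FDE (21 bits → U+F1FDE).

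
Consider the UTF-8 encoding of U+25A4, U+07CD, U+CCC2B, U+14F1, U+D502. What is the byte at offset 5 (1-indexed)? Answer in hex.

0x8D

1-indexed offset 5 is 0-indexed offset 4.
U+25A4 → 3-byte form E2 96 A4 at offsets 0–2.
U+07CD → 2-byte form DF 8D at offsets 3–4.
Offset 4 falls in char 2's range; it's byte 2 of DF 8D = 0x8D.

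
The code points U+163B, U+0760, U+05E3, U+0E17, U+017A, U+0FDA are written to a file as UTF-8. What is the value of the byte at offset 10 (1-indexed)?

0x97

1-indexed offset 10 is 0-indexed offset 9.
U+163B → 3-byte form E1 98 BB at offsets 0–2.
U+0760 → 2-byte form DD A0 at offsets 3–4.
U+05E3 → 2-byte form D7 A3 at offsets 5–6.
U+0E17 → 3-byte form E0 B8 97 at offsets 7–9.
Offset 9 falls in char 4's range; it's byte 3 of E0 B8 97 = 0x97.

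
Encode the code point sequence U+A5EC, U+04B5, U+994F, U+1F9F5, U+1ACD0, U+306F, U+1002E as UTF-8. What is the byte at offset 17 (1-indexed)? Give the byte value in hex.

0xE3

1-indexed offset 17 is 0-indexed offset 16.
U+A5EC → 3-byte form EA 97 AC at offsets 0–2.
U+04B5 → 2-byte form D2 B5 at offsets 3–4.
U+994F → 3-byte form E9 A5 8F at offsets 5–7.
U+1F9F5 → 4-byte form F0 9F A7 B5 at offsets 8–11.
U+1ACD0 → 4-byte form F0 9A B3 90 at offsets 12–15.
U+306F → 3-byte form E3 81 AF at offsets 16–18.
Offset 16 falls in char 6's range; it's byte 1 of E3 81 AF = 0xE3.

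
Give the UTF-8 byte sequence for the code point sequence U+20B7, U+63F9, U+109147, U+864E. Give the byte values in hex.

E2 82 B7 E6 8F B9 F4 89 85 87 E8 99 8E

U+20B7: 3-byte form → E2 82 B7.
U+63F9: 3-byte form → E6 8F B9.
U+109147: 4-byte form → F4 89 85 87.
U+864E: 3-byte form → E8 99 8E.
Concatenated (13 bytes): E2 82 B7 E6 8F B9 F4 89 85 87 E8 99 8E.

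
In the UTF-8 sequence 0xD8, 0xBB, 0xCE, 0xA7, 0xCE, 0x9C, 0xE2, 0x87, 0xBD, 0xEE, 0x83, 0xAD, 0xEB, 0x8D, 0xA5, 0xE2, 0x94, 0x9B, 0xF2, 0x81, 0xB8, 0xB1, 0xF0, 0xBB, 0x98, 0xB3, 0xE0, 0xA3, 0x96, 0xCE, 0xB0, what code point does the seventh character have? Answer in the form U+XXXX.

U+251B

Offset 0: leading byte 0xD8 = 11011000 → 2-byte char #1 = D8 BB.
Offset 2: leading byte 0xCE = 11001110 → 2-byte char #2 = CE A7.
Offset 4: leading byte 0xCE = 11001110 → 2-byte char #3 = CE 9C.
Offset 6: leading byte 0xE2 = 11100010 → 3-byte char #4 = E2 87 BD.
Offset 9: leading byte 0xEE = 11101110 → 3-byte char #5 = EE 83 AD.
Offset 12: leading byte 0xEB = 11101011 → 3-byte char #6 = EB 8D A5.
Offset 15: leading byte 0xE2 = 11100010 → 3-byte char #7 = E2 94 9B.
Leading byte 0xE2 = 11100010 matches 1110xxxx → 3-byte sequence.
Byte 1: 0xE2 = 11100010, payload 0010 (4 bits).
Byte 2: 0x94 = 10010100 (10xxxxxx ✓), payload 010100.
Byte 3: 0x9B = 10011011 (10xxxxxx ✓), payload 011011.
Concatenate: 0010010100011011 = 0x251B (16 bits → U+251B).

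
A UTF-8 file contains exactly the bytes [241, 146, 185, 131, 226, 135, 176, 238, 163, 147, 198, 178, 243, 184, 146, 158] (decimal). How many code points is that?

Byte at offset 0: 0xF1 = 11110001 → 4-byte char (#1). Advance 4.
Byte at offset 4: 0xE2 = 11100010 → 3-byte char (#2). Advance 3.
Byte at offset 7: 0xEE = 11101110 → 3-byte char (#3). Advance 3.
Byte at offset 10: 0xC6 = 11000110 → 2-byte char (#4). Advance 2.
Byte at offset 12: 0xF3 = 11110011 → 4-byte char (#5). Advance 4.
Reached end at offset 16 after 5 code points.

5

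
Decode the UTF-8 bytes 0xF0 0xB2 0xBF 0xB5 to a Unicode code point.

Leading byte 0xF0 = 11110000 matches 11110xxx → 4-byte sequence.
Byte 1: 0xF0 = 11110000, payload 000 (3 bits).
Byte 2: 0xB2 = 10110010 (10xxxxxx ✓), payload 110010.
Byte 3: 0xBF = 10111111 (10xxxxxx ✓), payload 111111.
Byte 4: 0xB5 = 10110101 (10xxxxxx ✓), payload 110101.
Concatenate: 000110010111111110101 = 0x32FF5 (21 bits → U+32FF5).

U+32FF5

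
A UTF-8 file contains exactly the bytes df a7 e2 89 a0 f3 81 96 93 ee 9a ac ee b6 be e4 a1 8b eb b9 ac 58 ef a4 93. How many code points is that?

9

Byte at offset 0: 0xDF = 11011111 → 2-byte char (#1). Advance 2.
Byte at offset 2: 0xE2 = 11100010 → 3-byte char (#2). Advance 3.
Byte at offset 5: 0xF3 = 11110011 → 4-byte char (#3). Advance 4.
Byte at offset 9: 0xEE = 11101110 → 3-byte char (#4). Advance 3.
Byte at offset 12: 0xEE = 11101110 → 3-byte char (#5). Advance 3.
Byte at offset 15: 0xE4 = 11100100 → 3-byte char (#6). Advance 3.
Byte at offset 18: 0xEB = 11101011 → 3-byte char (#7). Advance 3.
Byte at offset 21: 0x58 = 01011000 → 1-byte char (#8). Advance 1.
Byte at offset 22: 0xEF = 11101111 → 3-byte char (#9). Advance 3.
Reached end at offset 25 after 9 code points.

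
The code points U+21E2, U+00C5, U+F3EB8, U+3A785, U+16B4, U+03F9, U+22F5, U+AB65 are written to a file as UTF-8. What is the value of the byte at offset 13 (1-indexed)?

1-indexed offset 13 is 0-indexed offset 12.
U+21E2 → 3-byte form E2 87 A2 at offsets 0–2.
U+00C5 → 2-byte form C3 85 at offsets 3–4.
U+F3EB8 → 4-byte form F3 B3 BA B8 at offsets 5–8.
U+3A785 → 4-byte form F0 BA 9E 85 at offsets 9–12.
Offset 12 falls in char 4's range; it's byte 4 of F0 BA 9E 85 = 0x85.

0x85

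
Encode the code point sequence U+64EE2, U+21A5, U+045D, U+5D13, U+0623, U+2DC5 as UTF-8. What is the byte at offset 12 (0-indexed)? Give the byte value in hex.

0xD8

U+64EE2 → 4-byte form F1 A4 BB A2 at offsets 0–3.
U+21A5 → 3-byte form E2 86 A5 at offsets 4–6.
U+045D → 2-byte form D1 9D at offsets 7–8.
U+5D13 → 3-byte form E5 B4 93 at offsets 9–11.
U+0623 → 2-byte form D8 A3 at offsets 12–13.
Offset 12 falls in char 5's range; it's byte 1 of D8 A3 = 0xD8.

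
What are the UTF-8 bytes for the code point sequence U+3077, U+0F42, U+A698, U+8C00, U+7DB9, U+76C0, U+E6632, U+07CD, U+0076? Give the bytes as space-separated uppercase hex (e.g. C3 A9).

U+3077: 3-byte form → E3 81 B7.
U+0F42: 3-byte form → E0 BD 82.
U+A698: 3-byte form → EA 9A 98.
U+8C00: 3-byte form → E8 B0 80.
U+7DB9: 3-byte form → E7 B6 B9.
U+76C0: 3-byte form → E7 9B 80.
U+E6632: 4-byte form → F3 A6 98 B2.
U+07CD: 2-byte form → DF 8D.
U+0076: 1-byte form → 76.
Concatenated (25 bytes): E3 81 B7 E0 BD 82 EA 9A 98 E8 B0 80 E7 B6 B9 E7 9B 80 F3 A6 98 B2 DF 8D 76.

E3 81 B7 E0 BD 82 EA 9A 98 E8 B0 80 E7 B6 B9 E7 9B 80 F3 A6 98 B2 DF 8D 76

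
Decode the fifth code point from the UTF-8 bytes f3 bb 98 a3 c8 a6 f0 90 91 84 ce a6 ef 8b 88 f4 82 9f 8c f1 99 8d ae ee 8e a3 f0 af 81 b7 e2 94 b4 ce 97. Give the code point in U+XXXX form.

Offset 0: leading byte 0xF3 = 11110011 → 4-byte char #1 = F3 BB 98 A3.
Offset 4: leading byte 0xC8 = 11001000 → 2-byte char #2 = C8 A6.
Offset 6: leading byte 0xF0 = 11110000 → 4-byte char #3 = F0 90 91 84.
Offset 10: leading byte 0xCE = 11001110 → 2-byte char #4 = CE A6.
Offset 12: leading byte 0xEF = 11101111 → 3-byte char #5 = EF 8B 88.
Leading byte 0xEF = 11101111 matches 1110xxxx → 3-byte sequence.
Byte 1: 0xEF = 11101111, payload 1111 (4 bits).
Byte 2: 0x8B = 10001011 (10xxxxxx ✓), payload 001011.
Byte 3: 0x88 = 10001000 (10xxxxxx ✓), payload 001000.
Concatenate: 1111001011001000 = 0xF2C8 (16 bits → U+F2C8).

U+F2C8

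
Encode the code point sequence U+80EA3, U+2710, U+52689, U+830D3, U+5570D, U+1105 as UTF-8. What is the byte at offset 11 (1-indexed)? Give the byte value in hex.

1-indexed offset 11 is 0-indexed offset 10.
U+80EA3 → 4-byte form F2 80 BA A3 at offsets 0–3.
U+2710 → 3-byte form E2 9C 90 at offsets 4–6.
U+52689 → 4-byte form F1 92 9A 89 at offsets 7–10.
Offset 10 falls in char 3's range; it's byte 4 of F1 92 9A 89 = 0x89.

0x89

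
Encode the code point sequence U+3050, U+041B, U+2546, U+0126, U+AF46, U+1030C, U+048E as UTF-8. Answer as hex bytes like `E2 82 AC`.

E3 81 90 D0 9B E2 95 86 C4 A6 EA BD 86 F0 90 8C 8C D2 8E

U+3050: 3-byte form → E3 81 90.
U+041B: 2-byte form → D0 9B.
U+2546: 3-byte form → E2 95 86.
U+0126: 2-byte form → C4 A6.
U+AF46: 3-byte form → EA BD 86.
U+1030C: 4-byte form → F0 90 8C 8C.
U+048E: 2-byte form → D2 8E.
Concatenated (19 bytes): E3 81 90 D0 9B E2 95 86 C4 A6 EA BD 86 F0 90 8C 8C D2 8E.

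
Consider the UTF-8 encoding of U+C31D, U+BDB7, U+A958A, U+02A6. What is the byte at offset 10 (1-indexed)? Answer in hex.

1-indexed offset 10 is 0-indexed offset 9.
U+C31D → 3-byte form EC 8C 9D at offsets 0–2.
U+BDB7 → 3-byte form EB B6 B7 at offsets 3–5.
U+A958A → 4-byte form F2 A9 96 8A at offsets 6–9.
Offset 9 falls in char 3's range; it's byte 4 of F2 A9 96 8A = 0x8A.

0x8A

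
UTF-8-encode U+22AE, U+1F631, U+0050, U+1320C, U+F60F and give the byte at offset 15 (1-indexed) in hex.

0x8F

1-indexed offset 15 is 0-indexed offset 14.
U+22AE → 3-byte form E2 8A AE at offsets 0–2.
U+1F631 → 4-byte form F0 9F 98 B1 at offsets 3–6.
U+0050 → 1-byte form 50 at offsets 7–7.
U+1320C → 4-byte form F0 93 88 8C at offsets 8–11.
U+F60F → 3-byte form EF 98 8F at offsets 12–14.
Offset 14 falls in char 5's range; it's byte 3 of EF 98 8F = 0x8F.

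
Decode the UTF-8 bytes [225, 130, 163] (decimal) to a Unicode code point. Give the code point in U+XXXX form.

Leading byte 0xE1 = 11100001 matches 1110xxxx → 3-byte sequence.
Byte 1: 0xE1 = 11100001, payload 0001 (4 bits).
Byte 2: 0x82 = 10000010 (10xxxxxx ✓), payload 000010.
Byte 3: 0xA3 = 10100011 (10xxxxxx ✓), payload 100011.
Concatenate: 0001000010100011 = 0x10A3 (16 bits → U+10A3).

U+10A3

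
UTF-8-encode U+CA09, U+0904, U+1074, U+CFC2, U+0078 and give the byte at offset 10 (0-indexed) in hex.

U+CA09 → 3-byte form EC A8 89 at offsets 0–2.
U+0904 → 3-byte form E0 A4 84 at offsets 3–5.
U+1074 → 3-byte form E1 81 B4 at offsets 6–8.
U+CFC2 → 3-byte form EC BF 82 at offsets 9–11.
Offset 10 falls in char 4's range; it's byte 2 of EC BF 82 = 0xBF.

0xBF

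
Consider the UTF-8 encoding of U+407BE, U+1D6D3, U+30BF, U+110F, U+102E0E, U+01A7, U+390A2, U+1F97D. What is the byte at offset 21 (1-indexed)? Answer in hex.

1-indexed offset 21 is 0-indexed offset 20.
U+407BE → 4-byte form F1 80 9E BE at offsets 0–3.
U+1D6D3 → 4-byte form F0 9D 9B 93 at offsets 4–7.
U+30BF → 3-byte form E3 82 BF at offsets 8–10.
U+110F → 3-byte form E1 84 8F at offsets 11–13.
U+102E0E → 4-byte form F4 82 B8 8E at offsets 14–17.
U+01A7 → 2-byte form C6 A7 at offsets 18–19.
U+390A2 → 4-byte form F0 B9 82 A2 at offsets 20–23.
Offset 20 falls in char 7's range; it's byte 1 of F0 B9 82 A2 = 0xF0.

0xF0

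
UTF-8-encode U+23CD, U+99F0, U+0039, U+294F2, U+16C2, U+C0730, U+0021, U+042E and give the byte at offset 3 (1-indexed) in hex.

1-indexed offset 3 is 0-indexed offset 2.
U+23CD → 3-byte form E2 8F 8D at offsets 0–2.
Offset 2 falls in char 1's range; it's byte 3 of E2 8F 8D = 0x8D.

0x8D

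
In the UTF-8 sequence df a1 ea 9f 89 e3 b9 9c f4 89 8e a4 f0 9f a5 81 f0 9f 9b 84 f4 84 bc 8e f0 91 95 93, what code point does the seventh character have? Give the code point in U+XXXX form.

U+104F0E

Offset 0: leading byte 0xDF = 11011111 → 2-byte char #1 = DF A1.
Offset 2: leading byte 0xEA = 11101010 → 3-byte char #2 = EA 9F 89.
Offset 5: leading byte 0xE3 = 11100011 → 3-byte char #3 = E3 B9 9C.
Offset 8: leading byte 0xF4 = 11110100 → 4-byte char #4 = F4 89 8E A4.
Offset 12: leading byte 0xF0 = 11110000 → 4-byte char #5 = F0 9F A5 81.
Offset 16: leading byte 0xF0 = 11110000 → 4-byte char #6 = F0 9F 9B 84.
Offset 20: leading byte 0xF4 = 11110100 → 4-byte char #7 = F4 84 BC 8E.
Leading byte 0xF4 = 11110100 matches 11110xxx → 4-byte sequence.
Byte 1: 0xF4 = 11110100, payload 100 (3 bits).
Byte 2: 0x84 = 10000100 (10xxxxxx ✓), payload 000100.
Byte 3: 0xBC = 10111100 (10xxxxxx ✓), payload 111100.
Byte 4: 0x8E = 10001110 (10xxxxxx ✓), payload 001110.
Concatenate: 100000100111100001110 = 0x104F0E (21 bits → U+104F0E).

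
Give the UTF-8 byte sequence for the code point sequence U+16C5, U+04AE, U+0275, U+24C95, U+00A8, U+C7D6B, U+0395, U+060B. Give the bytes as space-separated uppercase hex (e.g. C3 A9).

E1 9B 85 D2 AE C9 B5 F0 A4 B2 95 C2 A8 F3 87 B5 AB CE 95 D8 8B

U+16C5: 3-byte form → E1 9B 85.
U+04AE: 2-byte form → D2 AE.
U+0275: 2-byte form → C9 B5.
U+24C95: 4-byte form → F0 A4 B2 95.
U+00A8: 2-byte form → C2 A8.
U+C7D6B: 4-byte form → F3 87 B5 AB.
U+0395: 2-byte form → CE 95.
U+060B: 2-byte form → D8 8B.
Concatenated (21 bytes): E1 9B 85 D2 AE C9 B5 F0 A4 B2 95 C2 A8 F3 87 B5 AB CE 95 D8 8B.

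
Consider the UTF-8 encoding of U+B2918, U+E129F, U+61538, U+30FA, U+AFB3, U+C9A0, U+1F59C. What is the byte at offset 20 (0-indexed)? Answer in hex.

0xA0

U+B2918 → 4-byte form F2 B2 A4 98 at offsets 0–3.
U+E129F → 4-byte form F3 A1 8A 9F at offsets 4–7.
U+61538 → 4-byte form F1 A1 94 B8 at offsets 8–11.
U+30FA → 3-byte form E3 83 BA at offsets 12–14.
U+AFB3 → 3-byte form EA BE B3 at offsets 15–17.
U+C9A0 → 3-byte form EC A6 A0 at offsets 18–20.
Offset 20 falls in char 6's range; it's byte 3 of EC A6 A0 = 0xA0.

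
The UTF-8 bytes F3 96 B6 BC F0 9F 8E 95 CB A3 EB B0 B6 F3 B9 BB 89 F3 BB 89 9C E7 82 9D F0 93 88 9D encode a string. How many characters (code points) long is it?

Byte at offset 0: 0xF3 = 11110011 → 4-byte char (#1). Advance 4.
Byte at offset 4: 0xF0 = 11110000 → 4-byte char (#2). Advance 4.
Byte at offset 8: 0xCB = 11001011 → 2-byte char (#3). Advance 2.
Byte at offset 10: 0xEB = 11101011 → 3-byte char (#4). Advance 3.
Byte at offset 13: 0xF3 = 11110011 → 4-byte char (#5). Advance 4.
Byte at offset 17: 0xF3 = 11110011 → 4-byte char (#6). Advance 4.
Byte at offset 21: 0xE7 = 11100111 → 3-byte char (#7). Advance 3.
Byte at offset 24: 0xF0 = 11110000 → 4-byte char (#8). Advance 4.
Reached end at offset 28 after 8 code points.

8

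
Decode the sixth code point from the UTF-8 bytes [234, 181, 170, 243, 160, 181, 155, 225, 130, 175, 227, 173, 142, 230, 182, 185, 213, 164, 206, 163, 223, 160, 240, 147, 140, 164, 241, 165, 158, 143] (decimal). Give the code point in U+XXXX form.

U+0564

Offset 0: leading byte 0xEA = 11101010 → 3-byte char #1 = EA B5 AA.
Offset 3: leading byte 0xF3 = 11110011 → 4-byte char #2 = F3 A0 B5 9B.
Offset 7: leading byte 0xE1 = 11100001 → 3-byte char #3 = E1 82 AF.
Offset 10: leading byte 0xE3 = 11100011 → 3-byte char #4 = E3 AD 8E.
Offset 13: leading byte 0xE6 = 11100110 → 3-byte char #5 = E6 B6 B9.
Offset 16: leading byte 0xD5 = 11010101 → 2-byte char #6 = D5 A4.
Leading byte 0xD5 = 11010101 matches 110xxxxx → 2-byte sequence.
Byte 1: 0xD5 = 11010101, payload 10101 (5 bits).
Byte 2: 0xA4 = 10100100 (10xxxxxx ✓), payload 100100.
Concatenate: 10101100100 = 0x564 (11 bits → U+0564).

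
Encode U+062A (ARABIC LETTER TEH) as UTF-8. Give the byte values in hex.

D8 AA

U+062A = 0x62A = 1578 decimal. In range U+0080–U+07FF → 2-byte form: 110xxxxx 10xxxxxx.
Binary (11 bits): 11000101010.
Split 5+6: 11000 | 101010.
Byte 1: 11011000 = 0xD8.
Byte 2: 10101010 = 0xAA.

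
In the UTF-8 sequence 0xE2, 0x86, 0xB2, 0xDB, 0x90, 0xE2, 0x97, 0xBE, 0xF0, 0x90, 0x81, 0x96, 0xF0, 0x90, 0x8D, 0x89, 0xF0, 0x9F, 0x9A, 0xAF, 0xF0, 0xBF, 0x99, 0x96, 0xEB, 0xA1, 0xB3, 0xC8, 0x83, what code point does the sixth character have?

U+1F6AF

Offset 0: leading byte 0xE2 = 11100010 → 3-byte char #1 = E2 86 B2.
Offset 3: leading byte 0xDB = 11011011 → 2-byte char #2 = DB 90.
Offset 5: leading byte 0xE2 = 11100010 → 3-byte char #3 = E2 97 BE.
Offset 8: leading byte 0xF0 = 11110000 → 4-byte char #4 = F0 90 81 96.
Offset 12: leading byte 0xF0 = 11110000 → 4-byte char #5 = F0 90 8D 89.
Offset 16: leading byte 0xF0 = 11110000 → 4-byte char #6 = F0 9F 9A AF.
Leading byte 0xF0 = 11110000 matches 11110xxx → 4-byte sequence.
Byte 1: 0xF0 = 11110000, payload 000 (3 bits).
Byte 2: 0x9F = 10011111 (10xxxxxx ✓), payload 011111.
Byte 3: 0x9A = 10011010 (10xxxxxx ✓), payload 011010.
Byte 4: 0xAF = 10101111 (10xxxxxx ✓), payload 101111.
Concatenate: 000011111011010101111 = 0x1F6AF (21 bits → U+1F6AF).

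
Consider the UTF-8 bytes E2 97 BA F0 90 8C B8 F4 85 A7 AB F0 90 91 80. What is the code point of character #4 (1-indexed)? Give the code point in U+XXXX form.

Offset 0: leading byte 0xE2 = 11100010 → 3-byte char #1 = E2 97 BA.
Offset 3: leading byte 0xF0 = 11110000 → 4-byte char #2 = F0 90 8C B8.
Offset 7: leading byte 0xF4 = 11110100 → 4-byte char #3 = F4 85 A7 AB.
Offset 11: leading byte 0xF0 = 11110000 → 4-byte char #4 = F0 90 91 80.
Leading byte 0xF0 = 11110000 matches 11110xxx → 4-byte sequence.
Byte 1: 0xF0 = 11110000, payload 000 (3 bits).
Byte 2: 0x90 = 10010000 (10xxxxxx ✓), payload 010000.
Byte 3: 0x91 = 10010001 (10xxxxxx ✓), payload 010001.
Byte 4: 0x80 = 10000000 (10xxxxxx ✓), payload 000000.
Concatenate: 000010000010001000000 = 0x10440 (21 bits → U+10440).

U+10440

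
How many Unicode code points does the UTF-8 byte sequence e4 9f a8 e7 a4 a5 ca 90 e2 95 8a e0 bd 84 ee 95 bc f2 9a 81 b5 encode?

Byte at offset 0: 0xE4 = 11100100 → 3-byte char (#1). Advance 3.
Byte at offset 3: 0xE7 = 11100111 → 3-byte char (#2). Advance 3.
Byte at offset 6: 0xCA = 11001010 → 2-byte char (#3). Advance 2.
Byte at offset 8: 0xE2 = 11100010 → 3-byte char (#4). Advance 3.
Byte at offset 11: 0xE0 = 11100000 → 3-byte char (#5). Advance 3.
Byte at offset 14: 0xEE = 11101110 → 3-byte char (#6). Advance 3.
Byte at offset 17: 0xF2 = 11110010 → 4-byte char (#7). Advance 4.
Reached end at offset 21 after 7 code points.

7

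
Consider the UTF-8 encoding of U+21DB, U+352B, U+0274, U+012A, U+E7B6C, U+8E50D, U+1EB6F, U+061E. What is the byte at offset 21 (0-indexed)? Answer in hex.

0xAF

U+21DB → 3-byte form E2 87 9B at offsets 0–2.
U+352B → 3-byte form E3 94 AB at offsets 3–5.
U+0274 → 2-byte form C9 B4 at offsets 6–7.
U+012A → 2-byte form C4 AA at offsets 8–9.
U+E7B6C → 4-byte form F3 A7 AD AC at offsets 10–13.
U+8E50D → 4-byte form F2 8E 94 8D at offsets 14–17.
U+1EB6F → 4-byte form F0 9E AD AF at offsets 18–21.
Offset 21 falls in char 7's range; it's byte 4 of F0 9E AD AF = 0xAF.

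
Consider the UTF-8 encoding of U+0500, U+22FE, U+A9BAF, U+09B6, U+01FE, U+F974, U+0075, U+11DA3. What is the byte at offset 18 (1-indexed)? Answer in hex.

0x75

1-indexed offset 18 is 0-indexed offset 17.
U+0500 → 2-byte form D4 80 at offsets 0–1.
U+22FE → 3-byte form E2 8B BE at offsets 2–4.
U+A9BAF → 4-byte form F2 A9 AE AF at offsets 5–8.
U+09B6 → 3-byte form E0 A6 B6 at offsets 9–11.
U+01FE → 2-byte form C7 BE at offsets 12–13.
U+F974 → 3-byte form EF A5 B4 at offsets 14–16.
U+0075 → 1-byte form 75 at offsets 17–17.
Offset 17 falls in char 7's range; it's byte 1 of 75 = 0x75.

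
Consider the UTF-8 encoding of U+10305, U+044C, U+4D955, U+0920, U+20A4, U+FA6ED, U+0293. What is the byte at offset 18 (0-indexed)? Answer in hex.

0x9B

U+10305 → 4-byte form F0 90 8C 85 at offsets 0–3.
U+044C → 2-byte form D1 8C at offsets 4–5.
U+4D955 → 4-byte form F1 8D A5 95 at offsets 6–9.
U+0920 → 3-byte form E0 A4 A0 at offsets 10–12.
U+20A4 → 3-byte form E2 82 A4 at offsets 13–15.
U+FA6ED → 4-byte form F3 BA 9B AD at offsets 16–19.
Offset 18 falls in char 6's range; it's byte 3 of F3 BA 9B AD = 0x9B.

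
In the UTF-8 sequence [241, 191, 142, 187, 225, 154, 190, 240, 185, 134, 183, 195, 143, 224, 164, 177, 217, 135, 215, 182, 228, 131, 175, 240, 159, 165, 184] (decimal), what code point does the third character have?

U+391B7

Offset 0: leading byte 0xF1 = 11110001 → 4-byte char #1 = F1 BF 8E BB.
Offset 4: leading byte 0xE1 = 11100001 → 3-byte char #2 = E1 9A BE.
Offset 7: leading byte 0xF0 = 11110000 → 4-byte char #3 = F0 B9 86 B7.
Leading byte 0xF0 = 11110000 matches 11110xxx → 4-byte sequence.
Byte 1: 0xF0 = 11110000, payload 000 (3 bits).
Byte 2: 0xB9 = 10111001 (10xxxxxx ✓), payload 111001.
Byte 3: 0x86 = 10000110 (10xxxxxx ✓), payload 000110.
Byte 4: 0xB7 = 10110111 (10xxxxxx ✓), payload 110111.
Concatenate: 000111001000110110111 = 0x391B7 (21 bits → U+391B7).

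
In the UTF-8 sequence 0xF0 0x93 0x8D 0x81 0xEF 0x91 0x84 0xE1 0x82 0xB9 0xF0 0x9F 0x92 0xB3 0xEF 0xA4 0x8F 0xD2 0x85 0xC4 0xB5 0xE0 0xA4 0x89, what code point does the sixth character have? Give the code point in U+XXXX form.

Offset 0: leading byte 0xF0 = 11110000 → 4-byte char #1 = F0 93 8D 81.
Offset 4: leading byte 0xEF = 11101111 → 3-byte char #2 = EF 91 84.
Offset 7: leading byte 0xE1 = 11100001 → 3-byte char #3 = E1 82 B9.
Offset 10: leading byte 0xF0 = 11110000 → 4-byte char #4 = F0 9F 92 B3.
Offset 14: leading byte 0xEF = 11101111 → 3-byte char #5 = EF A4 8F.
Offset 17: leading byte 0xD2 = 11010010 → 2-byte char #6 = D2 85.
Leading byte 0xD2 = 11010010 matches 110xxxxx → 2-byte sequence.
Byte 1: 0xD2 = 11010010, payload 10010 (5 bits).
Byte 2: 0x85 = 10000101 (10xxxxxx ✓), payload 000101.
Concatenate: 10010000101 = 0x485 (11 bits → U+0485).

U+0485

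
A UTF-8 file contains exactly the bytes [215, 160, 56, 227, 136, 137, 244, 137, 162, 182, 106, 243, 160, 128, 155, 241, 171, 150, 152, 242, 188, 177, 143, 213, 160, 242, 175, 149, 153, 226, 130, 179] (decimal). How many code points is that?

Byte at offset 0: 0xD7 = 11010111 → 2-byte char (#1). Advance 2.
Byte at offset 2: 0x38 = 00111000 → 1-byte char (#2). Advance 1.
Byte at offset 3: 0xE3 = 11100011 → 3-byte char (#3). Advance 3.
Byte at offset 6: 0xF4 = 11110100 → 4-byte char (#4). Advance 4.
Byte at offset 10: 0x6A = 01101010 → 1-byte char (#5). Advance 1.
Byte at offset 11: 0xF3 = 11110011 → 4-byte char (#6). Advance 4.
Byte at offset 15: 0xF1 = 11110001 → 4-byte char (#7). Advance 4.
Byte at offset 19: 0xF2 = 11110010 → 4-byte char (#8). Advance 4.
Byte at offset 23: 0xD5 = 11010101 → 2-byte char (#9). Advance 2.
Byte at offset 25: 0xF2 = 11110010 → 4-byte char (#10). Advance 4.
Byte at offset 29: 0xE2 = 11100010 → 3-byte char (#11). Advance 3.
Reached end at offset 32 after 11 code points.

11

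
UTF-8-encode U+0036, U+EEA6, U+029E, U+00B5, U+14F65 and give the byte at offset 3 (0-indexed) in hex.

U+0036 → 1-byte form 36 at offsets 0–0.
U+EEA6 → 3-byte form EE BA A6 at offsets 1–3.
Offset 3 falls in char 2's range; it's byte 3 of EE BA A6 = 0xA6.

0xA6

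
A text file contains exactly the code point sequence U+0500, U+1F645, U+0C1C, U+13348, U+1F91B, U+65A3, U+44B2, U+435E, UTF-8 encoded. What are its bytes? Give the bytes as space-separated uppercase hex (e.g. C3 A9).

D4 80 F0 9F 99 85 E0 B0 9C F0 93 8D 88 F0 9F A4 9B E6 96 A3 E4 92 B2 E4 8D 9E

U+0500: 2-byte form → D4 80.
U+1F645: 4-byte form → F0 9F 99 85.
U+0C1C: 3-byte form → E0 B0 9C.
U+13348: 4-byte form → F0 93 8D 88.
U+1F91B: 4-byte form → F0 9F A4 9B.
U+65A3: 3-byte form → E6 96 A3.
U+44B2: 3-byte form → E4 92 B2.
U+435E: 3-byte form → E4 8D 9E.
Concatenated (26 bytes): D4 80 F0 9F 99 85 E0 B0 9C F0 93 8D 88 F0 9F A4 9B E6 96 A3 E4 92 B2 E4 8D 9E.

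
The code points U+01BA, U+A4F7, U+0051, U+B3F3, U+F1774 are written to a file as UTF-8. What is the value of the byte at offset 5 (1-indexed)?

0xB7

1-indexed offset 5 is 0-indexed offset 4.
U+01BA → 2-byte form C6 BA at offsets 0–1.
U+A4F7 → 3-byte form EA 93 B7 at offsets 2–4.
Offset 4 falls in char 2's range; it's byte 3 of EA 93 B7 = 0xB7.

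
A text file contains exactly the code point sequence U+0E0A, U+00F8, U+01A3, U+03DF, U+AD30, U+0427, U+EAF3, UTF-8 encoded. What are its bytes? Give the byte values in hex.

U+0E0A: 3-byte form → E0 B8 8A.
U+00F8: 2-byte form → C3 B8.
U+01A3: 2-byte form → C6 A3.
U+03DF: 2-byte form → CF 9F.
U+AD30: 3-byte form → EA B4 B0.
U+0427: 2-byte form → D0 A7.
U+EAF3: 3-byte form → EE AB B3.
Concatenated (17 bytes): E0 B8 8A C3 B8 C6 A3 CF 9F EA B4 B0 D0 A7 EE AB B3.

E0 B8 8A C3 B8 C6 A3 CF 9F EA B4 B0 D0 A7 EE AB B3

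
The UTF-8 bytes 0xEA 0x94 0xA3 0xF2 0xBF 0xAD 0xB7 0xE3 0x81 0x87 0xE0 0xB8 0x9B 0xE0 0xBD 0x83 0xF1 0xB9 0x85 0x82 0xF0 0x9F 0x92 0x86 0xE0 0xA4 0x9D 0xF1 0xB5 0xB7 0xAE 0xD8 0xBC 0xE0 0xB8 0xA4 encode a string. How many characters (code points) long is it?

Byte at offset 0: 0xEA = 11101010 → 3-byte char (#1). Advance 3.
Byte at offset 3: 0xF2 = 11110010 → 4-byte char (#2). Advance 4.
Byte at offset 7: 0xE3 = 11100011 → 3-byte char (#3). Advance 3.
Byte at offset 10: 0xE0 = 11100000 → 3-byte char (#4). Advance 3.
Byte at offset 13: 0xE0 = 11100000 → 3-byte char (#5). Advance 3.
Byte at offset 16: 0xF1 = 11110001 → 4-byte char (#6). Advance 4.
Byte at offset 20: 0xF0 = 11110000 → 4-byte char (#7). Advance 4.
Byte at offset 24: 0xE0 = 11100000 → 3-byte char (#8). Advance 3.
Byte at offset 27: 0xF1 = 11110001 → 4-byte char (#9). Advance 4.
Byte at offset 31: 0xD8 = 11011000 → 2-byte char (#10). Advance 2.
Byte at offset 33: 0xE0 = 11100000 → 3-byte char (#11). Advance 3.
Reached end at offset 36 after 11 code points.

11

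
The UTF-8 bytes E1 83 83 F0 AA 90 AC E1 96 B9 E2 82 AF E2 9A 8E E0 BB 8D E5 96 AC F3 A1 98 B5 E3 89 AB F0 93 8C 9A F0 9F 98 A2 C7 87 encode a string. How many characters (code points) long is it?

12

Byte at offset 0: 0xE1 = 11100001 → 3-byte char (#1). Advance 3.
Byte at offset 3: 0xF0 = 11110000 → 4-byte char (#2). Advance 4.
Byte at offset 7: 0xE1 = 11100001 → 3-byte char (#3). Advance 3.
Byte at offset 10: 0xE2 = 11100010 → 3-byte char (#4). Advance 3.
Byte at offset 13: 0xE2 = 11100010 → 3-byte char (#5). Advance 3.
Byte at offset 16: 0xE0 = 11100000 → 3-byte char (#6). Advance 3.
Byte at offset 19: 0xE5 = 11100101 → 3-byte char (#7). Advance 3.
Byte at offset 22: 0xF3 = 11110011 → 4-byte char (#8). Advance 4.
Byte at offset 26: 0xE3 = 11100011 → 3-byte char (#9). Advance 3.
Byte at offset 29: 0xF0 = 11110000 → 4-byte char (#10). Advance 4.
Byte at offset 33: 0xF0 = 11110000 → 4-byte char (#11). Advance 4.
Byte at offset 37: 0xC7 = 11000111 → 2-byte char (#12). Advance 2.
Reached end at offset 39 after 12 code points.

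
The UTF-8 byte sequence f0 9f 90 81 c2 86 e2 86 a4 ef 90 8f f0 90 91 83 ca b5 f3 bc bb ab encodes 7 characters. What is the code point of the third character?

Offset 0: leading byte 0xF0 = 11110000 → 4-byte char #1 = F0 9F 90 81.
Offset 4: leading byte 0xC2 = 11000010 → 2-byte char #2 = C2 86.
Offset 6: leading byte 0xE2 = 11100010 → 3-byte char #3 = E2 86 A4.
Leading byte 0xE2 = 11100010 matches 1110xxxx → 3-byte sequence.
Byte 1: 0xE2 = 11100010, payload 0010 (4 bits).
Byte 2: 0x86 = 10000110 (10xxxxxx ✓), payload 000110.
Byte 3: 0xA4 = 10100100 (10xxxxxx ✓), payload 100100.
Concatenate: 0010000110100100 = 0x21A4 (16 bits → U+21A4).

U+21A4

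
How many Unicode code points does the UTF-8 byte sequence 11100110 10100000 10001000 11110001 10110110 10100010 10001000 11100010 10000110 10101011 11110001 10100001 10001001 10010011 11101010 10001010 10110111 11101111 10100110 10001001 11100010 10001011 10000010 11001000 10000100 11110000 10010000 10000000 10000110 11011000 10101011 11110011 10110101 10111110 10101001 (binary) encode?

Byte at offset 0: 0xE6 = 11100110 → 3-byte char (#1). Advance 3.
Byte at offset 3: 0xF1 = 11110001 → 4-byte char (#2). Advance 4.
Byte at offset 7: 0xE2 = 11100010 → 3-byte char (#3). Advance 3.
Byte at offset 10: 0xF1 = 11110001 → 4-byte char (#4). Advance 4.
Byte at offset 14: 0xEA = 11101010 → 3-byte char (#5). Advance 3.
Byte at offset 17: 0xEF = 11101111 → 3-byte char (#6). Advance 3.
Byte at offset 20: 0xE2 = 11100010 → 3-byte char (#7). Advance 3.
Byte at offset 23: 0xC8 = 11001000 → 2-byte char (#8). Advance 2.
Byte at offset 25: 0xF0 = 11110000 → 4-byte char (#9). Advance 4.
Byte at offset 29: 0xD8 = 11011000 → 2-byte char (#10). Advance 2.
Byte at offset 31: 0xF3 = 11110011 → 4-byte char (#11). Advance 4.
Reached end at offset 35 after 11 code points.

11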